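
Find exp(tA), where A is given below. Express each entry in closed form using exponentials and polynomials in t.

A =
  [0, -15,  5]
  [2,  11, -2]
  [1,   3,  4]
e^{tA} =
  [-5*t*exp(5*t) + exp(5*t), -15*t*exp(5*t), 5*t*exp(5*t)]
  [2*t*exp(5*t), 6*t*exp(5*t) + exp(5*t), -2*t*exp(5*t)]
  [t*exp(5*t), 3*t*exp(5*t), -t*exp(5*t) + exp(5*t)]

Strategy: write A = P · J · P⁻¹ where J is a Jordan canonical form, so e^{tA} = P · e^{tJ} · P⁻¹, and e^{tJ} can be computed block-by-block.

A has Jordan form
J =
  [5, 1, 0]
  [0, 5, 0]
  [0, 0, 5]
(up to reordering of blocks).

Per-block formulas:
  For a 2×2 Jordan block J_2(5): exp(t · J_2(5)) = e^(5t)·(I + t·N), where N is the 2×2 nilpotent shift.
  For a 1×1 block at λ = 5: exp(t · [5]) = [e^(5t)].

After assembling e^{tJ} and conjugating by P, we get:

e^{tA} =
  [-5*t*exp(5*t) + exp(5*t), -15*t*exp(5*t), 5*t*exp(5*t)]
  [2*t*exp(5*t), 6*t*exp(5*t) + exp(5*t), -2*t*exp(5*t)]
  [t*exp(5*t), 3*t*exp(5*t), -t*exp(5*t) + exp(5*t)]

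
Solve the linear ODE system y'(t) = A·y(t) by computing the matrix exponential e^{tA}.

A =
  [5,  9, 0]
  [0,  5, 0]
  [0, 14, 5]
e^{tA} =
  [exp(5*t), 9*t*exp(5*t), 0]
  [0, exp(5*t), 0]
  [0, 14*t*exp(5*t), exp(5*t)]

Strategy: write A = P · J · P⁻¹ where J is a Jordan canonical form, so e^{tA} = P · e^{tJ} · P⁻¹, and e^{tJ} can be computed block-by-block.

A has Jordan form
J =
  [5, 1, 0]
  [0, 5, 0]
  [0, 0, 5]
(up to reordering of blocks).

Per-block formulas:
  For a 2×2 Jordan block J_2(5): exp(t · J_2(5)) = e^(5t)·(I + t·N), where N is the 2×2 nilpotent shift.
  For a 1×1 block at λ = 5: exp(t · [5]) = [e^(5t)].

After assembling e^{tJ} and conjugating by P, we get:

e^{tA} =
  [exp(5*t), 9*t*exp(5*t), 0]
  [0, exp(5*t), 0]
  [0, 14*t*exp(5*t), exp(5*t)]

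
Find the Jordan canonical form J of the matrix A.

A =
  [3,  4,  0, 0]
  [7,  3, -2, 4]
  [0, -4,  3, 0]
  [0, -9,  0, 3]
J_3(3) ⊕ J_1(3)

The characteristic polynomial is
  det(x·I − A) = x^4 - 12*x^3 + 54*x^2 - 108*x + 81 = (x - 3)^4

Eigenvalues and multiplicities (the geometric multiplicity of λ is n − rank(A − λI), which equals the number of Jordan blocks for λ):
  λ = 3: algebraic multiplicity = 4, geometric multiplicity = 2

Determining the block sizes for each eigenvalue:
  λ = 3: with am = 4 and gm = 2, the partition is not yet determined (e.g. several partitions of 4 into 2 parts exist). Let N = A − (3)·I. Computing rank(N^1) = 2, rank(N^2) = 1, rank(N^3) = 0; the number of blocks of size ≥ j is rank(N^{j−1}) − rank(N^j), giving [2, 1, 1]. So we have 1 block(s) of size 3, 1 block(s) of size 1 → block sizes [3, 1]

Assembling the blocks gives a Jordan form
J =
  [3, 1, 0, 0]
  [0, 3, 1, 0]
  [0, 0, 3, 0]
  [0, 0, 0, 3]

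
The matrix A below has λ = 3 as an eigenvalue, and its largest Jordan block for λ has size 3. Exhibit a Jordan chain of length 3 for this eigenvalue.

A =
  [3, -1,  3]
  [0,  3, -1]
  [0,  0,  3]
A Jordan chain for λ = 3 of length 3:
v_1 = (1, 0, 0)ᵀ
v_2 = (3, -1, 0)ᵀ
v_3 = (0, 0, 1)ᵀ

Let N = A − (3)·I. We want v_3 with N^3 v_3 = 0 but N^2 v_3 ≠ 0; then v_{j-1} := N · v_j for j = 3, …, 2.

Pick v_3 = (0, 0, 1)ᵀ.
Then v_2 = N · v_3 = (3, -1, 0)ᵀ.
Then v_1 = N · v_2 = (1, 0, 0)ᵀ.

Sanity check: (A − (3)·I) v_1 = (0, 0, 0)ᵀ = 0. ✓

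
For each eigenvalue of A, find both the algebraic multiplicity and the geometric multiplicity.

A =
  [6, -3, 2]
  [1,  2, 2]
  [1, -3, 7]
λ = 5: alg = 3, geom = 2

Step 1 — factor the characteristic polynomial to read off the algebraic multiplicities:
  χ_A(x) = (x - 5)^3

Step 2 — compute geometric multiplicities via the rank-nullity identity g(λ) = n − rank(A − λI):
  rank(A − (5)·I) = 1, so dim ker(A − (5)·I) = n − 1 = 2

Summary:
  λ = 5: algebraic multiplicity = 3, geometric multiplicity = 2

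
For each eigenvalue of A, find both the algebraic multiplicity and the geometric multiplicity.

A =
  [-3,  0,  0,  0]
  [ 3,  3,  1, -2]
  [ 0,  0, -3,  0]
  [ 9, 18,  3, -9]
λ = -3: alg = 4, geom = 3

Step 1 — factor the characteristic polynomial to read off the algebraic multiplicities:
  χ_A(x) = (x + 3)^4

Step 2 — compute geometric multiplicities via the rank-nullity identity g(λ) = n − rank(A − λI):
  rank(A − (-3)·I) = 1, so dim ker(A − (-3)·I) = n − 1 = 3

Summary:
  λ = -3: algebraic multiplicity = 4, geometric multiplicity = 3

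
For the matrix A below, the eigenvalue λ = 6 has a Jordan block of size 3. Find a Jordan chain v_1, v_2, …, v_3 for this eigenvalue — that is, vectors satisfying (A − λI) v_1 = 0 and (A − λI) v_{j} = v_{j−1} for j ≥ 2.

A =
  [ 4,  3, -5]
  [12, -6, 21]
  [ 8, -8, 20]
A Jordan chain for λ = 6 of length 3:
v_1 = (-2, 12, 8)ᵀ
v_2 = (3, -12, -8)ᵀ
v_3 = (0, 1, 0)ᵀ

Let N = A − (6)·I. We want v_3 with N^3 v_3 = 0 but N^2 v_3 ≠ 0; then v_{j-1} := N · v_j for j = 3, …, 2.

Pick v_3 = (0, 1, 0)ᵀ.
Then v_2 = N · v_3 = (3, -12, -8)ᵀ.
Then v_1 = N · v_2 = (-2, 12, 8)ᵀ.

Sanity check: (A − (6)·I) v_1 = (0, 0, 0)ᵀ = 0. ✓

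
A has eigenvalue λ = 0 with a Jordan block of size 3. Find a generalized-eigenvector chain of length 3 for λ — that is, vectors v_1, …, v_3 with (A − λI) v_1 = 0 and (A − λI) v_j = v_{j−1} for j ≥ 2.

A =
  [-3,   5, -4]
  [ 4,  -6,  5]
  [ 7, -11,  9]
A Jordan chain for λ = 0 of length 3:
v_1 = (1, -1, -2)ᵀ
v_2 = (-3, 4, 7)ᵀ
v_3 = (1, 0, 0)ᵀ

Let N = A − (0)·I. We want v_3 with N^3 v_3 = 0 but N^2 v_3 ≠ 0; then v_{j-1} := N · v_j for j = 3, …, 2.

Pick v_3 = (1, 0, 0)ᵀ.
Then v_2 = N · v_3 = (-3, 4, 7)ᵀ.
Then v_1 = N · v_2 = (1, -1, -2)ᵀ.

Sanity check: (A − (0)·I) v_1 = (0, 0, 0)ᵀ = 0. ✓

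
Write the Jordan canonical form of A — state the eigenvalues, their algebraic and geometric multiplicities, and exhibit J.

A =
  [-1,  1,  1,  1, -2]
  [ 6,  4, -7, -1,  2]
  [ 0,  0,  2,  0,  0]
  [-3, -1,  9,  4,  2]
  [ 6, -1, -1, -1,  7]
J_3(2) ⊕ J_1(5) ⊕ J_1(5)

The characteristic polynomial is
  det(x·I − A) = x^5 - 16*x^4 + 97*x^3 - 278*x^2 + 380*x - 200 = (x - 5)^2*(x - 2)^3

Eigenvalues and multiplicities (the geometric multiplicity of λ is n − rank(A − λI), which equals the number of Jordan blocks for λ):
  λ = 2: algebraic multiplicity = 3, geometric multiplicity = 1
  λ = 5: algebraic multiplicity = 2, geometric multiplicity = 2

Determining the block sizes for each eigenvalue:
  λ = 2: one block (gm = 1), so the single block has size am = 3 → block sizes [3]
  λ = 5: gm = am = 2, so every block has size 1 → block sizes [1, 1]

Assembling the blocks gives a Jordan form
J =
  [2, 1, 0, 0, 0]
  [0, 2, 1, 0, 0]
  [0, 0, 2, 0, 0]
  [0, 0, 0, 5, 0]
  [0, 0, 0, 0, 5]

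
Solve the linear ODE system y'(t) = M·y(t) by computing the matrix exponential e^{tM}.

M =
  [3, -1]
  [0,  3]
e^{tM} =
  [exp(3*t), -t*exp(3*t)]
  [0, exp(3*t)]

Strategy: write M = P · J · P⁻¹ where J is a Jordan canonical form, so e^{tM} = P · e^{tJ} · P⁻¹, and e^{tJ} can be computed block-by-block.

M has Jordan form
J =
  [3, 1]
  [0, 3]
(up to reordering of blocks).

Per-block formulas:
  For a 2×2 Jordan block J_2(3): exp(t · J_2(3)) = e^(3t)·(I + t·N), where N is the 2×2 nilpotent shift.

After assembling e^{tJ} and conjugating by P, we get:

e^{tM} =
  [exp(3*t), -t*exp(3*t)]
  [0, exp(3*t)]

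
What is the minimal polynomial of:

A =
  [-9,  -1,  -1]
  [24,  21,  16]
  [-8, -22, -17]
x^3 + 5*x^2 - 25*x - 125

The characteristic polynomial is χ_A(x) = (x - 5)*(x + 5)^2, so the eigenvalues are known. The minimal polynomial is
  m_A(x) = Π_λ (x − λ)^{k_λ}
where k_λ is the size of the *largest* Jordan block for λ (equivalently, the smallest k with (A − λI)^k v = 0 for every generalised eigenvector v of λ).

  λ = -5: largest Jordan block has size 2, contributing (x + 5)^2
  λ = 5: largest Jordan block has size 1, contributing (x − 5)

So m_A(x) = (x - 5)*(x + 5)^2 = x^3 + 5*x^2 - 25*x - 125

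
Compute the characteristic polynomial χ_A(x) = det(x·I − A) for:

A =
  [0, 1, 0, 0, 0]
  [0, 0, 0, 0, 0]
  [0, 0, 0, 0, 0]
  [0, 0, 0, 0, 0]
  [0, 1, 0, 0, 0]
x^5

Expanding det(x·I − A) (e.g. by cofactor expansion or by noting that A is similar to its Jordan form J, which has the same characteristic polynomial as A) gives
  χ_A(x) = x^5
which factors as x^5. The eigenvalues (with algebraic multiplicities) are λ = 0 with multiplicity 5.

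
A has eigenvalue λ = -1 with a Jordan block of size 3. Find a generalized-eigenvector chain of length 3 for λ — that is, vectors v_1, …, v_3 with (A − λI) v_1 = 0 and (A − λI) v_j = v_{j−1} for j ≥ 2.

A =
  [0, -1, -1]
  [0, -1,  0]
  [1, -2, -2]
A Jordan chain for λ = -1 of length 3:
v_1 = (1, 0, 1)ᵀ
v_2 = (-1, 0, -2)ᵀ
v_3 = (0, 1, 0)ᵀ

Let N = A − (-1)·I. We want v_3 with N^3 v_3 = 0 but N^2 v_3 ≠ 0; then v_{j-1} := N · v_j for j = 3, …, 2.

Pick v_3 = (0, 1, 0)ᵀ.
Then v_2 = N · v_3 = (-1, 0, -2)ᵀ.
Then v_1 = N · v_2 = (1, 0, 1)ᵀ.

Sanity check: (A − (-1)·I) v_1 = (0, 0, 0)ᵀ = 0. ✓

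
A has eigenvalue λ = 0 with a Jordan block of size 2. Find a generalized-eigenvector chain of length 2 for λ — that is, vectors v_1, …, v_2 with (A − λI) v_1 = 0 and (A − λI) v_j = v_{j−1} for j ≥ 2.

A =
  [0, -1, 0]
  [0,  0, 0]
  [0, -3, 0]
A Jordan chain for λ = 0 of length 2:
v_1 = (-1, 0, -3)ᵀ
v_2 = (0, 1, 0)ᵀ

Let N = A − (0)·I. We want v_2 with N^2 v_2 = 0 but N^1 v_2 ≠ 0; then v_{j-1} := N · v_j for j = 2, …, 2.

Pick v_2 = (0, 1, 0)ᵀ.
Then v_1 = N · v_2 = (-1, 0, -3)ᵀ.

Sanity check: (A − (0)·I) v_1 = (0, 0, 0)ᵀ = 0. ✓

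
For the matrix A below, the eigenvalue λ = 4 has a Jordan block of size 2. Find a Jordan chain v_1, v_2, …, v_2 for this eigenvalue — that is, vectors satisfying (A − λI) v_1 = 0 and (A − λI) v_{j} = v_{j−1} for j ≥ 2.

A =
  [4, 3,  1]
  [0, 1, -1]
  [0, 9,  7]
A Jordan chain for λ = 4 of length 2:
v_1 = (3, -3, 9)ᵀ
v_2 = (0, 1, 0)ᵀ

Let N = A − (4)·I. We want v_2 with N^2 v_2 = 0 but N^1 v_2 ≠ 0; then v_{j-1} := N · v_j for j = 2, …, 2.

Pick v_2 = (0, 1, 0)ᵀ.
Then v_1 = N · v_2 = (3, -3, 9)ᵀ.

Sanity check: (A − (4)·I) v_1 = (0, 0, 0)ᵀ = 0. ✓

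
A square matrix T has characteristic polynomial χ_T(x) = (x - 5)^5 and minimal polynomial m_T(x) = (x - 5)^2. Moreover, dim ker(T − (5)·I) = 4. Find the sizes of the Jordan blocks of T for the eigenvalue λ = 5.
Block sizes for λ = 5: [2, 1, 1, 1]

Step 1 — from the characteristic polynomial, algebraic multiplicity of λ = 5 is 5. From dim ker(T − (5)·I) = 4, there are exactly 4 Jordan blocks for λ = 5.
Step 2 — from the minimal polynomial, the factor (x − 5)^2 tells us the largest block for λ = 5 has size 2.
Step 3 — with total size 5, 4 blocks, and largest block 2, the block sizes (in nonincreasing order) are [2, 1, 1, 1].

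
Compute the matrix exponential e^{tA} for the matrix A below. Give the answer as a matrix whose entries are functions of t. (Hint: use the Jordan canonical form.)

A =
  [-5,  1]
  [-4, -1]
e^{tA} =
  [-2*t*exp(-3*t) + exp(-3*t), t*exp(-3*t)]
  [-4*t*exp(-3*t), 2*t*exp(-3*t) + exp(-3*t)]

Strategy: write A = P · J · P⁻¹ where J is a Jordan canonical form, so e^{tA} = P · e^{tJ} · P⁻¹, and e^{tJ} can be computed block-by-block.

A has Jordan form
J =
  [-3,  1]
  [ 0, -3]
(up to reordering of blocks).

Per-block formulas:
  For a 2×2 Jordan block J_2(-3): exp(t · J_2(-3)) = e^(-3t)·(I + t·N), where N is the 2×2 nilpotent shift.

After assembling e^{tJ} and conjugating by P, we get:

e^{tA} =
  [-2*t*exp(-3*t) + exp(-3*t), t*exp(-3*t)]
  [-4*t*exp(-3*t), 2*t*exp(-3*t) + exp(-3*t)]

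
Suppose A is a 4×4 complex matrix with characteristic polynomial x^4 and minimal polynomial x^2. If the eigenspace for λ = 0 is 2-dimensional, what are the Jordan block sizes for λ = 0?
Block sizes for λ = 0: [2, 2]

Step 1 — from the characteristic polynomial, algebraic multiplicity of λ = 0 is 4. From dim ker(A − (0)·I) = 2, there are exactly 2 Jordan blocks for λ = 0.
Step 2 — from the minimal polynomial, the factor (x − 0)^2 tells us the largest block for λ = 0 has size 2.
Step 3 — with total size 4, 2 blocks, and largest block 2, the block sizes (in nonincreasing order) are [2, 2].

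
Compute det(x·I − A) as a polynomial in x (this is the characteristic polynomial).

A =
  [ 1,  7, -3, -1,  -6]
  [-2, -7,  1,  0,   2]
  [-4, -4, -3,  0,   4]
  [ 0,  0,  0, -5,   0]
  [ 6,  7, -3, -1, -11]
x^5 + 25*x^4 + 250*x^3 + 1250*x^2 + 3125*x + 3125

Expanding det(x·I − A) (e.g. by cofactor expansion or by noting that A is similar to its Jordan form J, which has the same characteristic polynomial as A) gives
  χ_A(x) = x^5 + 25*x^4 + 250*x^3 + 1250*x^2 + 3125*x + 3125
which factors as (x + 5)^5. The eigenvalues (with algebraic multiplicities) are λ = -5 with multiplicity 5.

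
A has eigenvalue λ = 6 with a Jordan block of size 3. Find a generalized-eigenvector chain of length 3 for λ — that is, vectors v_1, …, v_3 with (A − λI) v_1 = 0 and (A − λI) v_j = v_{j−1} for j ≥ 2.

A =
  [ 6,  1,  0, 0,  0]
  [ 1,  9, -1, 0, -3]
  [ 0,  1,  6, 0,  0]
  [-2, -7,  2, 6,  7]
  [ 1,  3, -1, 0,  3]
A Jordan chain for λ = 6 of length 3:
v_1 = (1, 0, 1, 0, 0)ᵀ
v_2 = (0, 1, 0, -2, 1)ᵀ
v_3 = (1, 0, 0, 0, 0)ᵀ

Let N = A − (6)·I. We want v_3 with N^3 v_3 = 0 but N^2 v_3 ≠ 0; then v_{j-1} := N · v_j for j = 3, …, 2.

Pick v_3 = (1, 0, 0, 0, 0)ᵀ.
Then v_2 = N · v_3 = (0, 1, 0, -2, 1)ᵀ.
Then v_1 = N · v_2 = (1, 0, 1, 0, 0)ᵀ.

Sanity check: (A − (6)·I) v_1 = (0, 0, 0, 0, 0)ᵀ = 0. ✓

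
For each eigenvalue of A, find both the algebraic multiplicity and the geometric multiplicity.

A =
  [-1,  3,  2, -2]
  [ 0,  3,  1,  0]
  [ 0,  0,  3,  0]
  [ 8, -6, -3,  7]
λ = 3: alg = 4, geom = 2

Step 1 — factor the characteristic polynomial to read off the algebraic multiplicities:
  χ_A(x) = (x - 3)^4

Step 2 — compute geometric multiplicities via the rank-nullity identity g(λ) = n − rank(A − λI):
  rank(A − (3)·I) = 2, so dim ker(A − (3)·I) = n − 2 = 2

Summary:
  λ = 3: algebraic multiplicity = 4, geometric multiplicity = 2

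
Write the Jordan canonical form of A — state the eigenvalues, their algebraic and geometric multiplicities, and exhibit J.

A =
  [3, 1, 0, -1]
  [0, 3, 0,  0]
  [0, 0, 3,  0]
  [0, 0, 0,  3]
J_2(3) ⊕ J_1(3) ⊕ J_1(3)

The characteristic polynomial is
  det(x·I − A) = x^4 - 12*x^3 + 54*x^2 - 108*x + 81 = (x - 3)^4

Eigenvalues and multiplicities (the geometric multiplicity of λ is n − rank(A − λI), which equals the number of Jordan blocks for λ):
  λ = 3: algebraic multiplicity = 4, geometric multiplicity = 3

Determining the block sizes for each eigenvalue:
  λ = 3: 3 blocks summing to 4 forces exactly one block of size 2 and the rest size 1 → block sizes [2, 1, 1]

Assembling the blocks gives a Jordan form
J =
  [3, 1, 0, 0]
  [0, 3, 0, 0]
  [0, 0, 3, 0]
  [0, 0, 0, 3]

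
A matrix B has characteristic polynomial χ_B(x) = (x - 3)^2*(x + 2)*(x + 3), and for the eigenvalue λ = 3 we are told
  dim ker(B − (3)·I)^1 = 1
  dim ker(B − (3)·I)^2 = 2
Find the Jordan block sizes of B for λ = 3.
Block sizes for λ = 3: [2]

From the dimensions of kernels of powers, the number of Jordan blocks of size at least j is d_j − d_{j−1} where d_j = dim ker(N^j) (with d_0 = 0). Computing the differences gives [1, 1].
The number of blocks of size exactly k is (#blocks of size ≥ k) − (#blocks of size ≥ k + 1), so the partition is: 1 block(s) of size 2.
In nonincreasing order the block sizes are [2].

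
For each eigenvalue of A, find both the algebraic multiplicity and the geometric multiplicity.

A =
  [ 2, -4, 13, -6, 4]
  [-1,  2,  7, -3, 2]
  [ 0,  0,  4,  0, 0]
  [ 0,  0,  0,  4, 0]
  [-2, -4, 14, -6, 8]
λ = 4: alg = 5, geom = 3

Step 1 — factor the characteristic polynomial to read off the algebraic multiplicities:
  χ_A(x) = (x - 4)^5

Step 2 — compute geometric multiplicities via the rank-nullity identity g(λ) = n − rank(A − λI):
  rank(A − (4)·I) = 2, so dim ker(A − (4)·I) = n − 2 = 3

Summary:
  λ = 4: algebraic multiplicity = 5, geometric multiplicity = 3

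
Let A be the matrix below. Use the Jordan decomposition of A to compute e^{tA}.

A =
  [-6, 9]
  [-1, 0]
e^{tA} =
  [-3*t*exp(-3*t) + exp(-3*t), 9*t*exp(-3*t)]
  [-t*exp(-3*t), 3*t*exp(-3*t) + exp(-3*t)]

Strategy: write A = P · J · P⁻¹ where J is a Jordan canonical form, so e^{tA} = P · e^{tJ} · P⁻¹, and e^{tJ} can be computed block-by-block.

A has Jordan form
J =
  [-3,  1]
  [ 0, -3]
(up to reordering of blocks).

Per-block formulas:
  For a 2×2 Jordan block J_2(-3): exp(t · J_2(-3)) = e^(-3t)·(I + t·N), where N is the 2×2 nilpotent shift.

After assembling e^{tJ} and conjugating by P, we get:

e^{tA} =
  [-3*t*exp(-3*t) + exp(-3*t), 9*t*exp(-3*t)]
  [-t*exp(-3*t), 3*t*exp(-3*t) + exp(-3*t)]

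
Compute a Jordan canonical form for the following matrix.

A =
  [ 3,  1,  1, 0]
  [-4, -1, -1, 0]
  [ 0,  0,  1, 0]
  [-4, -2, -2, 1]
J_3(1) ⊕ J_1(1)

The characteristic polynomial is
  det(x·I − A) = x^4 - 4*x^3 + 6*x^2 - 4*x + 1 = (x - 1)^4

Eigenvalues and multiplicities (the geometric multiplicity of λ is n − rank(A − λI), which equals the number of Jordan blocks for λ):
  λ = 1: algebraic multiplicity = 4, geometric multiplicity = 2

Determining the block sizes for each eigenvalue:
  λ = 1: with am = 4 and gm = 2, the partition is not yet determined (e.g. several partitions of 4 into 2 parts exist). Let N = A − (1)·I. Computing rank(N^1) = 2, rank(N^2) = 1, rank(N^3) = 0; the number of blocks of size ≥ j is rank(N^{j−1}) − rank(N^j), giving [2, 1, 1]. So we have 1 block(s) of size 3, 1 block(s) of size 1 → block sizes [3, 1]

Assembling the blocks gives a Jordan form
J =
  [1, 1, 0, 0]
  [0, 1, 1, 0]
  [0, 0, 1, 0]
  [0, 0, 0, 1]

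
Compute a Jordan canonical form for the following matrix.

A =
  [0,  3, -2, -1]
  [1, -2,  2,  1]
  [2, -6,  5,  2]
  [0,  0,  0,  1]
J_2(1) ⊕ J_1(1) ⊕ J_1(1)

The characteristic polynomial is
  det(x·I − A) = x^4 - 4*x^3 + 6*x^2 - 4*x + 1 = (x - 1)^4

Eigenvalues and multiplicities (the geometric multiplicity of λ is n − rank(A − λI), which equals the number of Jordan blocks for λ):
  λ = 1: algebraic multiplicity = 4, geometric multiplicity = 3

Determining the block sizes for each eigenvalue:
  λ = 1: 3 blocks summing to 4 forces exactly one block of size 2 and the rest size 1 → block sizes [2, 1, 1]

Assembling the blocks gives a Jordan form
J =
  [1, 1, 0, 0]
  [0, 1, 0, 0]
  [0, 0, 1, 0]
  [0, 0, 0, 1]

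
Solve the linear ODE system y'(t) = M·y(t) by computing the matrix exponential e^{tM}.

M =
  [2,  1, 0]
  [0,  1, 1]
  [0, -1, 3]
e^{tM} =
  [exp(2*t), -t^2*exp(2*t)/2 + t*exp(2*t), t^2*exp(2*t)/2]
  [0, -t*exp(2*t) + exp(2*t), t*exp(2*t)]
  [0, -t*exp(2*t), t*exp(2*t) + exp(2*t)]

Strategy: write M = P · J · P⁻¹ where J is a Jordan canonical form, so e^{tM} = P · e^{tJ} · P⁻¹, and e^{tJ} can be computed block-by-block.

M has Jordan form
J =
  [2, 1, 0]
  [0, 2, 1]
  [0, 0, 2]
(up to reordering of blocks).

Per-block formulas:
  For a 3×3 Jordan block J_3(2): exp(t · J_3(2)) = e^(2t)·(I + t·N + (t^2/2)·N^2), where N is the 3×3 nilpotent shift.

After assembling e^{tJ} and conjugating by P, we get:

e^{tM} =
  [exp(2*t), -t^2*exp(2*t)/2 + t*exp(2*t), t^2*exp(2*t)/2]
  [0, -t*exp(2*t) + exp(2*t), t*exp(2*t)]
  [0, -t*exp(2*t), t*exp(2*t) + exp(2*t)]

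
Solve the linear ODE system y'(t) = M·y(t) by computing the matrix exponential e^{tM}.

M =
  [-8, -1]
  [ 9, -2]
e^{tM} =
  [-3*t*exp(-5*t) + exp(-5*t), -t*exp(-5*t)]
  [9*t*exp(-5*t), 3*t*exp(-5*t) + exp(-5*t)]

Strategy: write M = P · J · P⁻¹ where J is a Jordan canonical form, so e^{tM} = P · e^{tJ} · P⁻¹, and e^{tJ} can be computed block-by-block.

M has Jordan form
J =
  [-5,  1]
  [ 0, -5]
(up to reordering of blocks).

Per-block formulas:
  For a 2×2 Jordan block J_2(-5): exp(t · J_2(-5)) = e^(-5t)·(I + t·N), where N is the 2×2 nilpotent shift.

After assembling e^{tJ} and conjugating by P, we get:

e^{tM} =
  [-3*t*exp(-5*t) + exp(-5*t), -t*exp(-5*t)]
  [9*t*exp(-5*t), 3*t*exp(-5*t) + exp(-5*t)]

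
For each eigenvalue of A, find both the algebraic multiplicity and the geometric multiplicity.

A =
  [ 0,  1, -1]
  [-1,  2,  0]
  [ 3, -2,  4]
λ = 2: alg = 3, geom = 1

Step 1 — factor the characteristic polynomial to read off the algebraic multiplicities:
  χ_A(x) = (x - 2)^3

Step 2 — compute geometric multiplicities via the rank-nullity identity g(λ) = n − rank(A − λI):
  rank(A − (2)·I) = 2, so dim ker(A − (2)·I) = n − 2 = 1

Summary:
  λ = 2: algebraic multiplicity = 3, geometric multiplicity = 1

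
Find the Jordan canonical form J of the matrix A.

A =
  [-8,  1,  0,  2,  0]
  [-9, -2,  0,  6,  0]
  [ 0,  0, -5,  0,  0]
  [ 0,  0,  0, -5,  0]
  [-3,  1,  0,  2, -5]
J_2(-5) ⊕ J_1(-5) ⊕ J_1(-5) ⊕ J_1(-5)

The characteristic polynomial is
  det(x·I − A) = x^5 + 25*x^4 + 250*x^3 + 1250*x^2 + 3125*x + 3125 = (x + 5)^5

Eigenvalues and multiplicities (the geometric multiplicity of λ is n − rank(A − λI), which equals the number of Jordan blocks for λ):
  λ = -5: algebraic multiplicity = 5, geometric multiplicity = 4

Determining the block sizes for each eigenvalue:
  λ = -5: 4 blocks summing to 5 forces exactly one block of size 2 and the rest size 1 → block sizes [2, 1, 1, 1]

Assembling the blocks gives a Jordan form
J =
  [-5,  1,  0,  0,  0]
  [ 0, -5,  0,  0,  0]
  [ 0,  0, -5,  0,  0]
  [ 0,  0,  0, -5,  0]
  [ 0,  0,  0,  0, -5]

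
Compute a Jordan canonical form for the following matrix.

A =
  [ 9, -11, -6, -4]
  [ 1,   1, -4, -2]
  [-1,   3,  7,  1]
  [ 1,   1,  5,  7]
J_2(6) ⊕ J_2(6)

The characteristic polynomial is
  det(x·I − A) = x^4 - 24*x^3 + 216*x^2 - 864*x + 1296 = (x - 6)^4

Eigenvalues and multiplicities (the geometric multiplicity of λ is n − rank(A − λI), which equals the number of Jordan blocks for λ):
  λ = 6: algebraic multiplicity = 4, geometric multiplicity = 2

Determining the block sizes for each eigenvalue:
  λ = 6: with am = 4 and gm = 2, the partition is not yet determined (e.g. several partitions of 4 into 2 parts exist). Let N = A − (6)·I. Computing rank(N^1) = 2, rank(N^2) = 0; the number of blocks of size ≥ j is rank(N^{j−1}) − rank(N^j), giving [2, 2]. So we have 2 block(s) of size 2 → block sizes [2, 2]

Assembling the blocks gives a Jordan form
J =
  [6, 1, 0, 0]
  [0, 6, 0, 0]
  [0, 0, 6, 1]
  [0, 0, 0, 6]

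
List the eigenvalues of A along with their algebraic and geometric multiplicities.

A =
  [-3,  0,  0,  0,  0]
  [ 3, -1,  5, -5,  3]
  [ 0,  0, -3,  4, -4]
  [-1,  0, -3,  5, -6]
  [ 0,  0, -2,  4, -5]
λ = -3: alg = 1, geom = 1; λ = -1: alg = 4, geom = 2

Step 1 — factor the characteristic polynomial to read off the algebraic multiplicities:
  χ_A(x) = (x + 1)^4*(x + 3)

Step 2 — compute geometric multiplicities via the rank-nullity identity g(λ) = n − rank(A − λI):
  rank(A − (-3)·I) = 4, so dim ker(A − (-3)·I) = n − 4 = 1
  rank(A − (-1)·I) = 3, so dim ker(A − (-1)·I) = n − 3 = 2

Summary:
  λ = -3: algebraic multiplicity = 1, geometric multiplicity = 1
  λ = -1: algebraic multiplicity = 4, geometric multiplicity = 2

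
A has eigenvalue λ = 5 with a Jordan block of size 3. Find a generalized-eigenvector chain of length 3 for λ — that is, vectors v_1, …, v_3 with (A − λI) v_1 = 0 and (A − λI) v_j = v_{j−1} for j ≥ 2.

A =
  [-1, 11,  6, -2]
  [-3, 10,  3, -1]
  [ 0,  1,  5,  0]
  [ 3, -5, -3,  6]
A Jordan chain for λ = 5 of length 3:
v_1 = (-3, 0, -3, 0)ᵀ
v_2 = (-6, -3, 0, 3)ᵀ
v_3 = (1, 0, 0, 0)ᵀ

Let N = A − (5)·I. We want v_3 with N^3 v_3 = 0 but N^2 v_3 ≠ 0; then v_{j-1} := N · v_j for j = 3, …, 2.

Pick v_3 = (1, 0, 0, 0)ᵀ.
Then v_2 = N · v_3 = (-6, -3, 0, 3)ᵀ.
Then v_1 = N · v_2 = (-3, 0, -3, 0)ᵀ.

Sanity check: (A − (5)·I) v_1 = (0, 0, 0, 0)ᵀ = 0. ✓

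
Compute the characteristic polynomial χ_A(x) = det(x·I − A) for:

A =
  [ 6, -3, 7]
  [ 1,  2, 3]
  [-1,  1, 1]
x^3 - 9*x^2 + 27*x - 27

Expanding det(x·I − A) (e.g. by cofactor expansion or by noting that A is similar to its Jordan form J, which has the same characteristic polynomial as A) gives
  χ_A(x) = x^3 - 9*x^2 + 27*x - 27
which factors as (x - 3)^3. The eigenvalues (with algebraic multiplicities) are λ = 3 with multiplicity 3.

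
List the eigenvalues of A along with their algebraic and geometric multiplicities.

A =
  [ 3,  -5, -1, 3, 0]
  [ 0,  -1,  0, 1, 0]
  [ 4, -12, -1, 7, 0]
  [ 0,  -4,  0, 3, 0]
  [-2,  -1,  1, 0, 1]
λ = 1: alg = 5, geom = 3

Step 1 — factor the characteristic polynomial to read off the algebraic multiplicities:
  χ_A(x) = (x - 1)^5

Step 2 — compute geometric multiplicities via the rank-nullity identity g(λ) = n − rank(A − λI):
  rank(A − (1)·I) = 2, so dim ker(A − (1)·I) = n − 2 = 3

Summary:
  λ = 1: algebraic multiplicity = 5, geometric multiplicity = 3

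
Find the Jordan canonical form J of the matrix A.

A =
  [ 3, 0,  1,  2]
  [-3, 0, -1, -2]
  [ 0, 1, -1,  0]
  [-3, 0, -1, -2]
J_3(0) ⊕ J_1(0)

The characteristic polynomial is
  det(x·I − A) = x^4

Eigenvalues and multiplicities (the geometric multiplicity of λ is n − rank(A − λI), which equals the number of Jordan blocks for λ):
  λ = 0: algebraic multiplicity = 4, geometric multiplicity = 2

Determining the block sizes for each eigenvalue:
  λ = 0: with am = 4 and gm = 2, the partition is not yet determined (e.g. several partitions of 4 into 2 parts exist). Let N = A − (0)·I. Computing rank(N^1) = 2, rank(N^2) = 1, rank(N^3) = 0; the number of blocks of size ≥ j is rank(N^{j−1}) − rank(N^j), giving [2, 1, 1]. So we have 1 block(s) of size 3, 1 block(s) of size 1 → block sizes [3, 1]

Assembling the blocks gives a Jordan form
J =
  [0, 1, 0, 0]
  [0, 0, 1, 0]
  [0, 0, 0, 0]
  [0, 0, 0, 0]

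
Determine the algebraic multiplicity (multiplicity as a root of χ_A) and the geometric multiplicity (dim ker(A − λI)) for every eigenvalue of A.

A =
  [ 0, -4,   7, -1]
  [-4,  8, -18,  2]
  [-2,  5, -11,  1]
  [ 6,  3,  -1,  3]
λ = -2: alg = 2, geom = 1; λ = 2: alg = 2, geom = 1

Step 1 — factor the characteristic polynomial to read off the algebraic multiplicities:
  χ_A(x) = (x - 2)^2*(x + 2)^2

Step 2 — compute geometric multiplicities via the rank-nullity identity g(λ) = n − rank(A − λI):
  rank(A − (-2)·I) = 3, so dim ker(A − (-2)·I) = n − 3 = 1
  rank(A − (2)·I) = 3, so dim ker(A − (2)·I) = n − 3 = 1

Summary:
  λ = -2: algebraic multiplicity = 2, geometric multiplicity = 1
  λ = 2: algebraic multiplicity = 2, geometric multiplicity = 1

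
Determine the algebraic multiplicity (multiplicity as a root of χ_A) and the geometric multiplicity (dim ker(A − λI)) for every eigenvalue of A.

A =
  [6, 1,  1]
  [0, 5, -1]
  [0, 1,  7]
λ = 6: alg = 3, geom = 2

Step 1 — factor the characteristic polynomial to read off the algebraic multiplicities:
  χ_A(x) = (x - 6)^3

Step 2 — compute geometric multiplicities via the rank-nullity identity g(λ) = n − rank(A − λI):
  rank(A − (6)·I) = 1, so dim ker(A − (6)·I) = n − 1 = 2

Summary:
  λ = 6: algebraic multiplicity = 3, geometric multiplicity = 2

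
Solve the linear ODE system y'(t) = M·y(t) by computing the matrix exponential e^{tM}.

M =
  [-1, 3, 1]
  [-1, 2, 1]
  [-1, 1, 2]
e^{tM} =
  [-2*t*exp(t) + exp(t), -t^2*exp(t) + 3*t*exp(t), t^2*exp(t) + t*exp(t)]
  [-t*exp(t), -t^2*exp(t)/2 + t*exp(t) + exp(t), t^2*exp(t)/2 + t*exp(t)]
  [-t*exp(t), -t^2*exp(t)/2 + t*exp(t), t^2*exp(t)/2 + t*exp(t) + exp(t)]

Strategy: write M = P · J · P⁻¹ where J is a Jordan canonical form, so e^{tM} = P · e^{tJ} · P⁻¹, and e^{tJ} can be computed block-by-block.

M has Jordan form
J =
  [1, 1, 0]
  [0, 1, 1]
  [0, 0, 1]
(up to reordering of blocks).

Per-block formulas:
  For a 3×3 Jordan block J_3(1): exp(t · J_3(1)) = e^(1t)·(I + t·N + (t^2/2)·N^2), where N is the 3×3 nilpotent shift.

After assembling e^{tJ} and conjugating by P, we get:

e^{tM} =
  [-2*t*exp(t) + exp(t), -t^2*exp(t) + 3*t*exp(t), t^2*exp(t) + t*exp(t)]
  [-t*exp(t), -t^2*exp(t)/2 + t*exp(t) + exp(t), t^2*exp(t)/2 + t*exp(t)]
  [-t*exp(t), -t^2*exp(t)/2 + t*exp(t), t^2*exp(t)/2 + t*exp(t) + exp(t)]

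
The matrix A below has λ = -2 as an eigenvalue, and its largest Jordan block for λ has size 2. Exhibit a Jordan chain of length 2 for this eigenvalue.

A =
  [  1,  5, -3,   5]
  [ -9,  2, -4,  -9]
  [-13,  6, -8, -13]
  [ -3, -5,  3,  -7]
A Jordan chain for λ = -2 of length 2:
v_1 = (-1, -1, -1, 1)ᵀ
v_2 = (1, -5, -7, 0)ᵀ

Let N = A − (-2)·I. We want v_2 with N^2 v_2 = 0 but N^1 v_2 ≠ 0; then v_{j-1} := N · v_j for j = 2, …, 2.

Pick v_2 = (1, -5, -7, 0)ᵀ.
Then v_1 = N · v_2 = (-1, -1, -1, 1)ᵀ.

Sanity check: (A − (-2)·I) v_1 = (0, 0, 0, 0)ᵀ = 0. ✓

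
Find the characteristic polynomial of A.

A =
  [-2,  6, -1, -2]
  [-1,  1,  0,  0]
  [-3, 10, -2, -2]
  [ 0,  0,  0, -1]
x^4 + 4*x^3 + 6*x^2 + 4*x + 1

Expanding det(x·I − A) (e.g. by cofactor expansion or by noting that A is similar to its Jordan form J, which has the same characteristic polynomial as A) gives
  χ_A(x) = x^4 + 4*x^3 + 6*x^2 + 4*x + 1
which factors as (x + 1)^4. The eigenvalues (with algebraic multiplicities) are λ = -1 with multiplicity 4.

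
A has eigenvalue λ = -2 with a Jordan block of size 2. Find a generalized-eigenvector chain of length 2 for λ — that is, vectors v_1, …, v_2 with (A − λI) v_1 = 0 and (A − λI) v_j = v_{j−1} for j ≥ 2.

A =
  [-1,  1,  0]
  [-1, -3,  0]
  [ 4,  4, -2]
A Jordan chain for λ = -2 of length 2:
v_1 = (1, -1, 4)ᵀ
v_2 = (1, 0, 0)ᵀ

Let N = A − (-2)·I. We want v_2 with N^2 v_2 = 0 but N^1 v_2 ≠ 0; then v_{j-1} := N · v_j for j = 2, …, 2.

Pick v_2 = (1, 0, 0)ᵀ.
Then v_1 = N · v_2 = (1, -1, 4)ᵀ.

Sanity check: (A − (-2)·I) v_1 = (0, 0, 0)ᵀ = 0. ✓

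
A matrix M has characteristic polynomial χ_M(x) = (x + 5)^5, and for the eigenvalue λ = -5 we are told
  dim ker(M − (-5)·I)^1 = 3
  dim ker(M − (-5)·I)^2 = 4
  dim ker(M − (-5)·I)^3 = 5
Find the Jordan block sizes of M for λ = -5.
Block sizes for λ = -5: [3, 1, 1]

From the dimensions of kernels of powers, the number of Jordan blocks of size at least j is d_j − d_{j−1} where d_j = dim ker(N^j) (with d_0 = 0). Computing the differences gives [3, 1, 1].
The number of blocks of size exactly k is (#blocks of size ≥ k) − (#blocks of size ≥ k + 1), so the partition is: 2 block(s) of size 1, 1 block(s) of size 3.
In nonincreasing order the block sizes are [3, 1, 1].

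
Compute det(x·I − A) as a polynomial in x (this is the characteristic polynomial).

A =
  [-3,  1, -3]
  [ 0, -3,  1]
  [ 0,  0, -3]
x^3 + 9*x^2 + 27*x + 27

Expanding det(x·I − A) (e.g. by cofactor expansion or by noting that A is similar to its Jordan form J, which has the same characteristic polynomial as A) gives
  χ_A(x) = x^3 + 9*x^2 + 27*x + 27
which factors as (x + 3)^3. The eigenvalues (with algebraic multiplicities) are λ = -3 with multiplicity 3.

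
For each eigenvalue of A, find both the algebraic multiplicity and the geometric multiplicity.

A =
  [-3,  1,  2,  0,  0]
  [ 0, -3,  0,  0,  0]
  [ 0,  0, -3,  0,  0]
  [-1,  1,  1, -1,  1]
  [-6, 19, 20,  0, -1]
λ = -3: alg = 3, geom = 2; λ = -1: alg = 2, geom = 1

Step 1 — factor the characteristic polynomial to read off the algebraic multiplicities:
  χ_A(x) = (x + 1)^2*(x + 3)^3

Step 2 — compute geometric multiplicities via the rank-nullity identity g(λ) = n − rank(A − λI):
  rank(A − (-3)·I) = 3, so dim ker(A − (-3)·I) = n − 3 = 2
  rank(A − (-1)·I) = 4, so dim ker(A − (-1)·I) = n − 4 = 1

Summary:
  λ = -3: algebraic multiplicity = 3, geometric multiplicity = 2
  λ = -1: algebraic multiplicity = 2, geometric multiplicity = 1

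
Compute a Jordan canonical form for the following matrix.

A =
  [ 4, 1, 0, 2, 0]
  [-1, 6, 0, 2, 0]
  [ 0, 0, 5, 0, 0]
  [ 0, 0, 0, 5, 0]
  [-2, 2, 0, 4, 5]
J_2(5) ⊕ J_1(5) ⊕ J_1(5) ⊕ J_1(5)

The characteristic polynomial is
  det(x·I − A) = x^5 - 25*x^4 + 250*x^3 - 1250*x^2 + 3125*x - 3125 = (x - 5)^5

Eigenvalues and multiplicities (the geometric multiplicity of λ is n − rank(A − λI), which equals the number of Jordan blocks for λ):
  λ = 5: algebraic multiplicity = 5, geometric multiplicity = 4

Determining the block sizes for each eigenvalue:
  λ = 5: 4 blocks summing to 5 forces exactly one block of size 2 and the rest size 1 → block sizes [2, 1, 1, 1]

Assembling the blocks gives a Jordan form
J =
  [5, 1, 0, 0, 0]
  [0, 5, 0, 0, 0]
  [0, 0, 5, 0, 0]
  [0, 0, 0, 5, 0]
  [0, 0, 0, 0, 5]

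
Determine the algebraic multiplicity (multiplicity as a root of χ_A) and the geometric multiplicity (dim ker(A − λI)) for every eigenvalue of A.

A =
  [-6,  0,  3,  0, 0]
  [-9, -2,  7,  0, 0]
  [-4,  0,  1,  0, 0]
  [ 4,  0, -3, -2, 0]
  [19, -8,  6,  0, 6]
λ = -3: alg = 1, geom = 1; λ = -2: alg = 3, geom = 2; λ = 6: alg = 1, geom = 1

Step 1 — factor the characteristic polynomial to read off the algebraic multiplicities:
  χ_A(x) = (x - 6)*(x + 2)^3*(x + 3)

Step 2 — compute geometric multiplicities via the rank-nullity identity g(λ) = n − rank(A − λI):
  rank(A − (-3)·I) = 4, so dim ker(A − (-3)·I) = n − 4 = 1
  rank(A − (-2)·I) = 3, so dim ker(A − (-2)·I) = n − 3 = 2
  rank(A − (6)·I) = 4, so dim ker(A − (6)·I) = n − 4 = 1

Summary:
  λ = -3: algebraic multiplicity = 1, geometric multiplicity = 1
  λ = -2: algebraic multiplicity = 3, geometric multiplicity = 2
  λ = 6: algebraic multiplicity = 1, geometric multiplicity = 1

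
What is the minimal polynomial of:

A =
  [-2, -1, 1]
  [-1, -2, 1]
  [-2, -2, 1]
x^2 + 2*x + 1

The characteristic polynomial is χ_A(x) = (x + 1)^3, so the eigenvalues are known. The minimal polynomial is
  m_A(x) = Π_λ (x − λ)^{k_λ}
where k_λ is the size of the *largest* Jordan block for λ (equivalently, the smallest k with (A − λI)^k v = 0 for every generalised eigenvector v of λ).

  λ = -1: largest Jordan block has size 2, contributing (x + 1)^2

So m_A(x) = (x + 1)^2 = x^2 + 2*x + 1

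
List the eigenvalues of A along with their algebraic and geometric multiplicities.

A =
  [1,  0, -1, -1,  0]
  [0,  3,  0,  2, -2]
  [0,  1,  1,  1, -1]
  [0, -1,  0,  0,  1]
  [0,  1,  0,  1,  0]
λ = 1: alg = 5, geom = 3

Step 1 — factor the characteristic polynomial to read off the algebraic multiplicities:
  χ_A(x) = (x - 1)^5

Step 2 — compute geometric multiplicities via the rank-nullity identity g(λ) = n − rank(A − λI):
  rank(A − (1)·I) = 2, so dim ker(A − (1)·I) = n − 2 = 3

Summary:
  λ = 1: algebraic multiplicity = 5, geometric multiplicity = 3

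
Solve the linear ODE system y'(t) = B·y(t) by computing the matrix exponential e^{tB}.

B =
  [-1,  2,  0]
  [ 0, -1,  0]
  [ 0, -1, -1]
e^{tB} =
  [exp(-t), 2*t*exp(-t), 0]
  [0, exp(-t), 0]
  [0, -t*exp(-t), exp(-t)]

Strategy: write B = P · J · P⁻¹ where J is a Jordan canonical form, so e^{tB} = P · e^{tJ} · P⁻¹, and e^{tJ} can be computed block-by-block.

B has Jordan form
J =
  [-1,  1,  0]
  [ 0, -1,  0]
  [ 0,  0, -1]
(up to reordering of blocks).

Per-block formulas:
  For a 1×1 block at λ = -1: exp(t · [-1]) = [e^(-1t)].
  For a 2×2 Jordan block J_2(-1): exp(t · J_2(-1)) = e^(-1t)·(I + t·N), where N is the 2×2 nilpotent shift.

After assembling e^{tJ} and conjugating by P, we get:

e^{tB} =
  [exp(-t), 2*t*exp(-t), 0]
  [0, exp(-t), 0]
  [0, -t*exp(-t), exp(-t)]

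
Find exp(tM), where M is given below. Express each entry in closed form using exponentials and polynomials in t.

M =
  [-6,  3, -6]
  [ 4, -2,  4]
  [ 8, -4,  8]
e^{tM} =
  [1 - 6*t, 3*t, -6*t]
  [4*t, 1 - 2*t, 4*t]
  [8*t, -4*t, 8*t + 1]

Strategy: write M = P · J · P⁻¹ where J is a Jordan canonical form, so e^{tM} = P · e^{tJ} · P⁻¹, and e^{tJ} can be computed block-by-block.

M has Jordan form
J =
  [0, 1, 0]
  [0, 0, 0]
  [0, 0, 0]
(up to reordering of blocks).

Per-block formulas:
  For a 1×1 block at λ = 0: exp(t · [0]) = [e^(0t)].
  For a 2×2 Jordan block J_2(0): exp(t · J_2(0)) = e^(0t)·(I + t·N), where N is the 2×2 nilpotent shift.

After assembling e^{tJ} and conjugating by P, we get:

e^{tM} =
  [1 - 6*t, 3*t, -6*t]
  [4*t, 1 - 2*t, 4*t]
  [8*t, -4*t, 8*t + 1]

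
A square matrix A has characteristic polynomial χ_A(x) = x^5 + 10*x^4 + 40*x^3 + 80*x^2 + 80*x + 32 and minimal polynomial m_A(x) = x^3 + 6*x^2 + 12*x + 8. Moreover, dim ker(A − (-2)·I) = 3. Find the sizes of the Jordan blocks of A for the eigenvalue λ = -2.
Block sizes for λ = -2: [3, 1, 1]

Step 1 — from the characteristic polynomial, algebraic multiplicity of λ = -2 is 5. From dim ker(A − (-2)·I) = 3, there are exactly 3 Jordan blocks for λ = -2.
Step 2 — from the minimal polynomial, the factor (x + 2)^3 tells us the largest block for λ = -2 has size 3.
Step 3 — with total size 5, 3 blocks, and largest block 3, the block sizes (in nonincreasing order) are [3, 1, 1].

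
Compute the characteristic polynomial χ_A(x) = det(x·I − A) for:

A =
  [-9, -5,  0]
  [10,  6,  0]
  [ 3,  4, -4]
x^3 + 7*x^2 + 8*x - 16

Expanding det(x·I − A) (e.g. by cofactor expansion or by noting that A is similar to its Jordan form J, which has the same characteristic polynomial as A) gives
  χ_A(x) = x^3 + 7*x^2 + 8*x - 16
which factors as (x - 1)*(x + 4)^2. The eigenvalues (with algebraic multiplicities) are λ = -4 with multiplicity 2, λ = 1 with multiplicity 1.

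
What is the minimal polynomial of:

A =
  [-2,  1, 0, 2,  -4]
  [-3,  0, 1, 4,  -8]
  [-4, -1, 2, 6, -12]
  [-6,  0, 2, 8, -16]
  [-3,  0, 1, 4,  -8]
x^3

The characteristic polynomial is χ_A(x) = x^5, so the eigenvalues are known. The minimal polynomial is
  m_A(x) = Π_λ (x − λ)^{k_λ}
where k_λ is the size of the *largest* Jordan block for λ (equivalently, the smallest k with (A − λI)^k v = 0 for every generalised eigenvector v of λ).

  λ = 0: largest Jordan block has size 3, contributing (x − 0)^3

So m_A(x) = x^3 = x^3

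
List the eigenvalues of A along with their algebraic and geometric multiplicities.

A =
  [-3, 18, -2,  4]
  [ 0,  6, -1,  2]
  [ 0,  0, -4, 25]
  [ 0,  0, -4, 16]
λ = -3: alg = 1, geom = 1; λ = 6: alg = 3, geom = 1

Step 1 — factor the characteristic polynomial to read off the algebraic multiplicities:
  χ_A(x) = (x - 6)^3*(x + 3)

Step 2 — compute geometric multiplicities via the rank-nullity identity g(λ) = n − rank(A − λI):
  rank(A − (-3)·I) = 3, so dim ker(A − (-3)·I) = n − 3 = 1
  rank(A − (6)·I) = 3, so dim ker(A − (6)·I) = n − 3 = 1

Summary:
  λ = -3: algebraic multiplicity = 1, geometric multiplicity = 1
  λ = 6: algebraic multiplicity = 3, geometric multiplicity = 1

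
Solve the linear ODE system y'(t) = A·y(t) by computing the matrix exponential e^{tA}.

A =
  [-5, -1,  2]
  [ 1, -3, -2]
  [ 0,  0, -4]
e^{tA} =
  [-t*exp(-4*t) + exp(-4*t), -t*exp(-4*t), 2*t*exp(-4*t)]
  [t*exp(-4*t), t*exp(-4*t) + exp(-4*t), -2*t*exp(-4*t)]
  [0, 0, exp(-4*t)]

Strategy: write A = P · J · P⁻¹ where J is a Jordan canonical form, so e^{tA} = P · e^{tJ} · P⁻¹, and e^{tJ} can be computed block-by-block.

A has Jordan form
J =
  [-4,  1,  0]
  [ 0, -4,  0]
  [ 0,  0, -4]
(up to reordering of blocks).

Per-block formulas:
  For a 2×2 Jordan block J_2(-4): exp(t · J_2(-4)) = e^(-4t)·(I + t·N), where N is the 2×2 nilpotent shift.
  For a 1×1 block at λ = -4: exp(t · [-4]) = [e^(-4t)].

After assembling e^{tJ} and conjugating by P, we get:

e^{tA} =
  [-t*exp(-4*t) + exp(-4*t), -t*exp(-4*t), 2*t*exp(-4*t)]
  [t*exp(-4*t), t*exp(-4*t) + exp(-4*t), -2*t*exp(-4*t)]
  [0, 0, exp(-4*t)]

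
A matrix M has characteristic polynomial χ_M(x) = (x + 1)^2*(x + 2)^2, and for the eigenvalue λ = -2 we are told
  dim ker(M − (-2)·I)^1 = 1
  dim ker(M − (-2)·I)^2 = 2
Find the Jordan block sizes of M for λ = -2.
Block sizes for λ = -2: [2]

From the dimensions of kernels of powers, the number of Jordan blocks of size at least j is d_j − d_{j−1} where d_j = dim ker(N^j) (with d_0 = 0). Computing the differences gives [1, 1].
The number of blocks of size exactly k is (#blocks of size ≥ k) − (#blocks of size ≥ k + 1), so the partition is: 1 block(s) of size 2.
In nonincreasing order the block sizes are [2].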